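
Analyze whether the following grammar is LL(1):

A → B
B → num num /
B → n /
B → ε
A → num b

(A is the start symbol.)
Relevant sets:
  FIRST(B) = { 'n', 'num', ε }
  FOLLOW(A) = { $ }
  FOLLOW(B) = { $ }

For A:
  PREDICT(A → B) = { $, 'n', 'num' }
  PREDICT(A → num b) = { 'num' }
For B:
  PREDICT(B → num num '/') = { 'num' }
  PREDICT(B → n '/') = { 'n' }
  PREDICT(B → ε) = { $ }

Conflict found: Predict set conflict for A: { 'num' }
The grammar is NOT LL(1).

Answer: No. Predict set conflict for A: { 'num' }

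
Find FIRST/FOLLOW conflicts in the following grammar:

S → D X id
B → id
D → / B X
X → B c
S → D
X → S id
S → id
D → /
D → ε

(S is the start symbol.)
Yes. S → D X id with FOLLOW(S) on { 'id' }; S → id with FOLLOW(S) on { 'id' }; D → '/' B X with FOLLOW(D) on { '/' }; D → '/' with FOLLOW(D) on { '/' }

A FIRST/FOLLOW conflict occurs when a non-terminal N has a nullable alternative N → β (β ⇒* ε) and another alternative N → α with FIRST(α) ∩ FOLLOW(N) ≠ ∅: on such a lookahead the parser cannot decide between expanding α and letting N vanish via β.

Nullable non-terminals: D, S.
FIRST sets used below: FIRST(D) = { '/', ε }, FIRST(X) = { '/', 'id' }

D: nullable alternative(s) D → ε; FOLLOW(D) = { $, '/', 'id' }
  D → / B X: FIRST \ {ε} = { '/' } — overlaps FOLLOW(D) on { '/' }: CONFLICT
  D → /: FIRST \ {ε} = { '/' } — overlaps FOLLOW(D) on { '/' }: CONFLICT
  D → ε: FIRST \ {ε} = { } — this is the only nullable alternative, skip

S: nullable alternative(s) S → D; FOLLOW(S) = { $, 'id' }
  S → D X id: FIRST \ {ε} = { '/', 'id' } — overlaps FOLLOW(S) on { 'id' }: CONFLICT
  S → D: FIRST \ {ε} = { '/' } — this is the only nullable alternative, skip
  S → id: FIRST \ {ε} = { 'id' } — overlaps FOLLOW(S) on { 'id' }: CONFLICT

B, X have no nullable alternative, so no FIRST/FOLLOW check is needed there.

So the grammar has 4 FIRST/FOLLOW conflicts (marked CONFLICT above).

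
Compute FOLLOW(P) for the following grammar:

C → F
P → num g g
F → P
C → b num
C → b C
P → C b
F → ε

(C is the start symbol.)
{ $, 'b' }

In F → P: P is at the end, add FOLLOW(F)

The FOLLOW sets referred to above (computed the same way, to a fixed point):
  FOLLOW(F) = { $, 'b' }

Taking the union: FOLLOW(P) = { $, 'b' }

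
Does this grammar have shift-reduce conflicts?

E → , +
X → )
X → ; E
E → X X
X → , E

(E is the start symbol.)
A shift-reduce conflict occurs when an LR(0) state has both:
  - a complete (reduce) item [A → α .] (dot at the end), and
  - a shift item [B → β . c γ] (dot before a terminal).

Augment with E' → E and build the canonical LR(0) collection (I0 = CLOSURE({[E' → . E]}), then GOTO on every symbol after a dot until no new states appear). It has 11 states:
  I0: { [E → . , +], [E → . X X], [E' → . E], [X → . )], [X → . , E], [X → . ; E] }  — shift
  I1: { [X → ) .] }  — reduce
  I2: { [E → , . +], [E → . , +], [E → . X X], [X → , . E], [X → . )], [X → . , E], [X → . ; E] }  — shift
  I3: { [E → . , +], [E → . X X], [X → . )], [X → . , E], [X → . ; E], [X → ; . E] }  — shift
  I4: { [E' → E .] }  — accept
  I5: { [E → X . X], [X → . )], [X → . , E], [X → . ; E] }  — shift
  I6: { [E → . , +], [E → . X X], [X → , . E], [X → . )], [X → . , E], [X → . ; E] }  — shift
  I7: { [E → X X .] }  — reduce
  I8: { [X → , E .] }  — reduce
  I9: { [X → ; E .] }  — reduce
  I10: { [E → , + .] }  — reduce

No state contains both a complete item and a shift item.

Answer: No shift-reduce conflicts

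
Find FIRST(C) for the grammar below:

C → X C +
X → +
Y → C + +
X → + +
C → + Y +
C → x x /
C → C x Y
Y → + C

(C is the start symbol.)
{ '+', 'x' }

To compute FIRST(C), examine every production with C on the left-hand side, reading each right-hand side left to right until a non-nullable symbol is reached.

FIRST sets of the other non-terminals involved (by the same procedure, iterated to a fixed point):
  FIRST(X) = { '+' }

From C → X C +:
  - X is a non-terminal: add FIRST(X) \ {ε} = { '+' }
    X is not nullable, so stop
From C → + Y +:
  - '+' is a terminal: add '+' and stop
From C → x x /:
  - x is a terminal: add 'x' and stop
From C → C x Y:
  - C is the symbol being defined: contributes nothing new
    C is not nullable, so stop

Collecting: FIRST(C) = { '+', 'x' }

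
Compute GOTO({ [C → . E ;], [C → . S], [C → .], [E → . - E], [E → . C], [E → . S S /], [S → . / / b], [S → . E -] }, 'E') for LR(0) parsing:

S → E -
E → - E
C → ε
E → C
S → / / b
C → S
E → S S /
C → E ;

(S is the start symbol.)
{ [C → E . ;], [S → E . -] }

GOTO(I, 'E') = CLOSURE({ [A → αX.β] : [A → α.Xβ] ∈ I, X = 'E' })

Items with dot before 'E', with the dot advanced:
  [C → . E ;] → [C → E . ;]
  [S → . E -] → [S → E . -]
Closure adds nothing (no advanced item has the dot before a non-terminal).

GOTO = { [C → E . ;], [S → E . -] }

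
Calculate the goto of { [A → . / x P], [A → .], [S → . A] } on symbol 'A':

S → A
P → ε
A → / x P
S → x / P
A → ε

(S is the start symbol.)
GOTO(I, 'A') = CLOSURE({ [A → αX.β] : [A → α.Xβ] ∈ I, X = 'A' })

Items with dot before 'A', with the dot advanced:
  [S → . A] → [S → A .]
Closure adds nothing (no advanced item has the dot before a non-terminal).

GOTO = { [S → A .] }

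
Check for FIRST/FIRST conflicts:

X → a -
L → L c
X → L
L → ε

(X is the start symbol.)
No FIRST/FIRST conflicts.

FIRST sets of the non-terminals at (or reachable through a nullable prefix from) the front of some alternative:
  FIRST(L) = { 'c', ε }

Productions for X:
  X → a -: FIRST = { 'a' }
  X → L: FIRST = { 'c', ε }
Productions for L:
  L → L c: FIRST = { 'c' }
  L → ε: FIRST = { ε }

All alternatives of each non-terminal have pairwise disjoint FIRST sets.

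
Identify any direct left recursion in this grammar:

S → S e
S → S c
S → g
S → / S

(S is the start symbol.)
Yes, S is left-recursive

Direct left recursion occurs when N → N α for some non-terminal N (the right-hand side begins with the left-hand side itself).

S → S e: LEFT RECURSIVE (starts with S)
S → S c: LEFT RECURSIVE (starts with S)
S → g: starts with g
S → / S: starts with '/'

The grammar has direct left recursion on: S.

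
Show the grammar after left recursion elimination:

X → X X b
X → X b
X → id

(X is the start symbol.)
X → id X'
X' → X b X'
X' → b X'
X' → ε

X is directly left-recursive. The standard transformation for
  A → A α₁ | ... | A α_m | β₁ | ... | β_n
is
  A  → β₁ A' | ... | β_n A'
  A' → α₁ A' | ... | α_m A' | ε

X → id becomes X → id X'
X → X X b becomes X' → X b X'
X → X b becomes X' → b X'
Add X' → ε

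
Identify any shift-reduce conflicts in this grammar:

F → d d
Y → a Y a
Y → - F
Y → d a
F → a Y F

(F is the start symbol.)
Augment with F' → F and build the canonical LR(0) collection (I0 = CLOSURE({[F' → . F]}), then GOTO on every symbol after a dot until no new states appear). It has 14 states:
  I0: { [F → . a Y F], [F → . d d], [F' → . F] }  — shift
  I1: { [F' → F .] }  — accept
  I2: { [F → a . Y F], [Y → . - F], [Y → . a Y a], [Y → . d a] }  — shift
  I3: { [F → d . d] }  — shift
  I4: { [F → d d .] }  — reduce
  I5: { [F → . a Y F], [F → . d d], [Y → - . F] }  — shift
  I6: { [F → . a Y F], [F → . d d], [F → a Y . F] }  — shift
  I7: { [Y → . - F], [Y → . a Y a], [Y → . d a], [Y → a . Y a] }  — shift
  I8: { [Y → d . a] }  — shift
  I9: { [Y → d a .] }  — reduce
  I10: { [Y → a Y . a] }  — shift
  I11: { [Y → a Y a .] }  — reduce
  I12: { [F → a Y F .] }  — reduce
  I13: { [Y → - F .] }  — reduce

No state contains both a complete item and a shift item.

Answer: No shift-reduce conflicts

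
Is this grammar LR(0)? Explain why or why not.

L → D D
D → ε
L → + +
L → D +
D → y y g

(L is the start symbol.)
Augment with L' → L and build the canonical LR(0) collection (I0 = CLOSURE({[L' → . L]}), then GOTO on every symbol after a dot until no new states appear). It has 10 states:
  I0: { [D → . y y g], [D → .], [L → . + +], [L → . D +], [L → . D D], [L' → . L] }  — shift, reduce
  I1: { [L → + . +] }  — shift
  I2: { [D → . y y g], [D → .], [L → D . +], [L → D . D] }  — shift, reduce
  I3: { [L' → L .] }  — accept
  I4: { [D → y . y g] }  — shift
  I5: { [D → y y . g] }  — shift
  I6: { [D → y y g .] }  — reduce
  I7: { [L → D + .] }  — reduce
  I8: { [L → D D .] }  — reduce
  I9: { [L → + + .] }  — reduce

Conflict in state I0:
  Shift-reduce conflict between [D → .] and [D → . y y g]
So the grammar is NOT LR(0).

Answer: No. Shift-reduce conflict between [D → .] and [D → . y y g]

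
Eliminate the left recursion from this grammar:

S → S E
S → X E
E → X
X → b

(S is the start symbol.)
S → X E S'
S' → E S'
S' → ε
E → X
X → b

S is directly left-recursive. The standard transformation for
  A → A α₁ | ... | A α_m | β₁ | ... | β_n
is
  A  → β₁ A' | ... | β_n A'
  A' → α₁ A' | ... | α_m A' | ε

S → X E becomes S → X E S'
S → S E becomes S' → E S'
Add S' → ε

Productions for other non-terminals are unchanged:
  E → X
  X → b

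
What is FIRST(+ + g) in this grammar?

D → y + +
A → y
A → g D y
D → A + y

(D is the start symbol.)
{ '+' }

To compute FIRST(+ + g), process the symbols left to right:
Symbol + is a terminal. Add '+' and stop.
FIRST(+ + g) = { '+' }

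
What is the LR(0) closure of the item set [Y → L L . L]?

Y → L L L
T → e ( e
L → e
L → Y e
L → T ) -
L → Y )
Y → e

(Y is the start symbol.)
{ [L → . T ) -], [L → . Y )], [L → . Y e], [L → . e], [T → . e ( e], [Y → . L L L], [Y → . e], [Y → L L . L] }

To compute CLOSURE, for each item [A → α.Bβ] where B is a non-terminal, add [B → .γ] for all productions B → γ; repeat for the newly added items until nothing changes.

Start with: [Y → L L . L]
  [Y → L L . L] has the dot before L: add [L → . e], [L → . Y e], [L → . T ) -], [L → . Y )]
  [L → . Y e] has the dot before Y: add [Y → . L L L], [Y → . e]
  [L → . T ) -] has the dot before T: add [T → . e ( e]
No further items can be added.

CLOSURE = { [L → . T ) -], [L → . Y )], [L → . Y e], [L → . e], [T → . e ( e], [Y → . L L L], [Y → . e], [Y → L L . L] }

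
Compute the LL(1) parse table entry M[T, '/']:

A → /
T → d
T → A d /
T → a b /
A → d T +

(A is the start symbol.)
To find M[T, '/'], we find productions for T where '/' is in the predict set (PREDICT(N → α) = (FIRST(α) \ {ε}) ∪ (FOLLOW(N) if α ⇒* ε)).

Relevant sets:
  FIRST(A) = { '/', 'd' }

T → d: PREDICT = { 'd' }
T → A d /: PREDICT = { '/', 'd' }
  '/' is in predict set, so this production goes in M[T, '/']
T → a b /: PREDICT = { 'a' }

M[T, '/'] = T → A d /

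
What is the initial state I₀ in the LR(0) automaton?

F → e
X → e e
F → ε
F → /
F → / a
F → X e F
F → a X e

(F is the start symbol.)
{ [F → . / a], [F → . /], [F → . X e F], [F → . a X e], [F → . e], [F → .], [F' → . F], [X → . e e] }

First, augment the grammar with F' → F
I₀ = CLOSURE({ [F' → . F] }):
  [F' → . F] has the dot before F: add [F → . e], [F → .], [F → . /], [F → . / a], [F → . X e F], [F → . a X e]
  [F → . X e F] has the dot before X: add [X → . e e]
No further items can be added.

I₀ = { [F → . / a], [F → . /], [F → . X e F], [F → . a X e], [F → . e], [F → .], [F' → . F], [X → . e e] }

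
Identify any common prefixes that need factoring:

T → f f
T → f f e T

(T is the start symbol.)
Yes, T has productions with common prefix 'f f'

Left-factoring is needed when two productions for the same non-terminal
share a common prefix on the right-hand side.

Productions for T:
  T → f f
  T → f f e T

Found common prefix 'f f' in productions for T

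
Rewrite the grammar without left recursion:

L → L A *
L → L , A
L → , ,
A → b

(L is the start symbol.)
L is directly left-recursive. The standard transformation for
  A → A α₁ | ... | A α_m | β₁ | ... | β_n
is
  A  → β₁ A' | ... | β_n A'
  A' → α₁ A' | ... | α_m A' | ε

L → , , becomes L → , , L'
L → L A * becomes L' → A * L'
L → L , A becomes L' → , A L'
Add L' → ε

Productions for other non-terminals are unchanged:
  A → b

Resulting grammar:
L → , , L'
L' → A * L'
L' → , A L'
L' → ε
A → b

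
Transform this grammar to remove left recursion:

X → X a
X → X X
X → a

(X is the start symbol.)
X → a X'
X' → a X'
X' → X X'
X' → ε

X is directly left-recursive. The standard transformation for
  A → A α₁ | ... | A α_m | β₁ | ... | β_n
is
  A  → β₁ A' | ... | β_n A'
  A' → α₁ A' | ... | α_m A' | ε

X → a becomes X → a X'
X → X a becomes X' → a X'
X → X X becomes X' → X X'
Add X' → ε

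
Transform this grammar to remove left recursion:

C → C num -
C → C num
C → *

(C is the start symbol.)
C → * C'
C' → num - C'
C' → num C'
C' → ε

C is directly left-recursive. The standard transformation for
  A → A α₁ | ... | A α_m | β₁ | ... | β_n
is
  A  → β₁ A' | ... | β_n A'
  A' → α₁ A' | ... | α_m A' | ε

C → * becomes C → * C'
C → C num - becomes C' → num - C'
C → C num becomes C' → num C'
Add C' → ε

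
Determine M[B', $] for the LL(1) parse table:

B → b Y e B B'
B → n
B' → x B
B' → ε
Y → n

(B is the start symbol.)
To find M[B', $], we find productions for B' where $ is in the predict set (PREDICT(N → α) = (FIRST(α) \ {ε}) ∪ (FOLLOW(N) if α ⇒* ε)).

Relevant sets:
  FOLLOW(B') = { $, 'x' }

B' → x B: PREDICT = { 'x' }
B' → ε: PREDICT = { $, 'x' }
  $ is in predict set, so this production goes in M[B', $]

M[B', $] = B' → ε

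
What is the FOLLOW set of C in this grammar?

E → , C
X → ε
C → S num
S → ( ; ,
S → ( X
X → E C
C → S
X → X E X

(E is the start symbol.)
{ $, '(', ',', 'num' }

To compute FOLLOW(C), find every occurrence of C on a right-hand side N → α C β: add FIRST(β) \ {ε}, and if β is empty or nullable also add FOLLOW(N). Iterate to a fixed point.

In E → , C: C is at the end, add FOLLOW(E)
In X → E C: C is at the end, add FOLLOW(X)

The FOLLOW sets referred to above (computed the same way, to a fixed point):
  FOLLOW(E) = { $, '(', ',', 'num' }
  FOLLOW(X) = { $, '(', ',', 'num' }

Taking the union: FOLLOW(C) = { $, '(', ',', 'num' }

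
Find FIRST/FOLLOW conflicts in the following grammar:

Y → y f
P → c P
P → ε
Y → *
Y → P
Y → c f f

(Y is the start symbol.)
No FIRST/FOLLOW conflicts.

A FIRST/FOLLOW conflict occurs when a non-terminal N has a nullable alternative N → β (β ⇒* ε) and another alternative N → α with FIRST(α) ∩ FOLLOW(N) ≠ ∅: on such a lookahead the parser cannot decide between expanding α and letting N vanish via β.

Nullable non-terminals: P, Y.
FIRST sets used below: FIRST(P) = { 'c', ε }

P: nullable alternative(s) P → ε; FOLLOW(P) = { $ }
  P → c P: FIRST \ {ε} = { 'c' } — disjoint from FOLLOW(P)
  P → ε: FIRST \ {ε} = { } — this is the only nullable alternative, skip

Y: nullable alternative(s) Y → P; FOLLOW(Y) = { $ }
  Y → y f: FIRST \ {ε} = { 'y' } — disjoint from FOLLOW(Y)
  Y → *: FIRST \ {ε} = { '*' } — disjoint from FOLLOW(Y)
  Y → P: FIRST \ {ε} = { 'c' } — this is the only nullable alternative, skip
  Y → c f f: FIRST \ {ε} = { 'c' } — disjoint from FOLLOW(Y)

No FIRST/FOLLOW conflicts found.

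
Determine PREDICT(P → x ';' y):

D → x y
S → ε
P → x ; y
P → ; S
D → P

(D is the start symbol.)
PREDICT(P → x ';' y) = (FIRST(RHS) \ {ε}) ∪ (FOLLOW(P) if ε ∈ FIRST(RHS), i.e. RHS ⇒* ε)
FIRST(x ';' y) = { 'x' }
ε ∉ FIRST(x ';' y), so FOLLOW(P) is not added.
PREDICT(P → x ';' y) = { 'x' }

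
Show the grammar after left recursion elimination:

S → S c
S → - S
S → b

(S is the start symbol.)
S is directly left-recursive. The standard transformation for
  A → A α₁ | ... | A α_m | β₁ | ... | β_n
is
  A  → β₁ A' | ... | β_n A'
  A' → α₁ A' | ... | α_m A' | ε

S → - S becomes S → - S S'
S → b becomes S → b S'
S → S c becomes S' → c S'
Add S' → ε

Resulting grammar:
S → - S S'
S → b S'
S' → c S'
S' → ε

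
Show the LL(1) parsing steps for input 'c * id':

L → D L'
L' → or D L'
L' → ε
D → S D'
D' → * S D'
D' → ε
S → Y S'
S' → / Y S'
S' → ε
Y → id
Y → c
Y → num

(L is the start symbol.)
LL(1) parsing maintains a stack (initially the start symbol over $) and the input. At each step: if the stack top is a terminal, match it against the current input token; if it is a non-terminal N, replace it with the RHS of M[N, lookahead] (the unique production whose predict set contains the lookahead).

Stack is shown with the top on the left.

Stack          Input     Action
-------------------------------
L $            c * id $  output L → D L'
D L' $         c * id $  output D → S D'
S D' L' $      c * id $  output S → Y S'
Y S' D' L' $   c * id $  output Y → c
c S' D' L' $   c * id $  match 'c'
S' D' L' $     * id $    output S' → ε
D' L' $        * id $    output D' → * S D'
* S D' L' $    * id $    match '*'
S D' L' $      id $      output S → Y S'
Y S' D' L' $   id $      output Y → id
id S' D' L' $  id $      match 'id'
S' D' L' $     $         output S' → ε
D' L' $        $         output D' → ε
L' $           $         output L' → ε
$              $         accept

The string is accepted.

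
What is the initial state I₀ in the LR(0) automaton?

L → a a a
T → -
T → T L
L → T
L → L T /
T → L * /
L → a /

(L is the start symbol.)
{ [L → . L T /], [L → . T], [L → . a /], [L → . a a a], [L' → . L], [T → . -], [T → . L * /], [T → . T L] }

First, augment the grammar with L' → L
I₀ = CLOSURE({ [L' → . L] }):
  [L' → . L] has the dot before L: add [L → . a a a], [L → . T], [L → . L T /], [L → . a /]
  [L → . T] has the dot before T: add [T → . -], [T → . T L], [T → . L * /]
No further items can be added.

I₀ = { [L → . L T /], [L → . T], [L → . a /], [L → . a a a], [L' → . L], [T → . -], [T → . L * /], [T → . T L] }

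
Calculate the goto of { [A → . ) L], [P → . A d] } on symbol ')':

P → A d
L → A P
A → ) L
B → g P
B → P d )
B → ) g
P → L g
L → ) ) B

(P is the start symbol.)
GOTO(I, ')') = CLOSURE({ [A → αX.β] : [A → α.Xβ] ∈ I, X = ')' })

Items with dot before ')', with the dot advanced:
  [A → . ) L] → [A → ) . L]
Closure of the advanced items:
  [A → ) . L] has the dot before L: add [L → . A P], [L → . ) ) B]
  [L → . A P] has the dot before A: add [A → . ) L]

GOTO = { [A → ) . L], [A → . ) L], [L → . ) ) B], [L → . A P] }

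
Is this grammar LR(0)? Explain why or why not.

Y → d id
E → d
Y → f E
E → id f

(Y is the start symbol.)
Yes, the grammar is LR(0)

A grammar is LR(0) if no state in the canonical LR(0) collection has:
  - both a shift item (dot before a terminal) and a complete item (shift-reduce conflict), or
  - two or more complete items (reduce-reduce conflict; the accept item [Y' → Y .] counts as a complete item here).

Augment with Y' → Y and build the canonical LR(0) collection (I0 = CLOSURE({[Y' → . Y]}), then GOTO on every symbol after a dot until no new states appear). It has 9 states:
  I0: { [Y → . d id], [Y → . f E], [Y' → . Y] }  — shift
  I1: { [Y' → Y .] }  — accept
  I2: { [Y → d . id] }  — shift
  I3: { [E → . d], [E → . id f], [Y → f . E] }  — shift
  I4: { [Y → f E .] }  — reduce
  I5: { [E → d .] }  — reduce
  I6: { [E → id . f] }  — shift
  I7: { [E → id f .] }  — reduce
  I8: { [Y → d id .] }  — reduce

Every state is either a pure shift/goto state or contains exactly one complete item and nothing to shift — no conflicts. The grammar is LR(0).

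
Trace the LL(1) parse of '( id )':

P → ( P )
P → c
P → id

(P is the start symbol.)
Stack is shown with the top on the left.

Stack    Input     Action
-------------------------
P $      ( id ) $  output P → ( P )
( P ) $  ( id ) $  match '('
P ) $    id ) $    output P → id
id ) $   id ) $    match 'id'
) $      ) $       match ')'
$        $         accept

The string is accepted.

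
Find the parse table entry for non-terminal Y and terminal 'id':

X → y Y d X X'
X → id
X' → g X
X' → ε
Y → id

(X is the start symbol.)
To find M[Y, 'id'], we find productions for Y where 'id' is in the predict set (PREDICT(N → α) = (FIRST(α) \ {ε}) ∪ (FOLLOW(N) if α ⇒* ε)).

Y → id: PREDICT = { 'id' }
  'id' is in predict set, so this production goes in M[Y, 'id']

M[Y, 'id'] = Y → id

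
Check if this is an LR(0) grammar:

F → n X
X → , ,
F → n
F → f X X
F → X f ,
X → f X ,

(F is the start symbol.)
Augment with F' → F and build the canonical LR(0) collection (I0 = CLOSURE({[F' → . F]}), then GOTO on every symbol after a dot until no new states appear). It has 16 states:
  I0: { [F → . X f ,], [F → . f X X], [F → . n X], [F → . n], [F' → . F], [X → . , ,], [X → . f X ,] }  — shift
  I1: { [X → , . ,] }  — shift
  I2: { [F' → F .] }  — accept
  I3: { [F → X . f ,] }  — shift
  I4: { [F → f . X X], [X → . , ,], [X → . f X ,], [X → f . X ,] }  — shift
  I5: { [F → n . X], [F → n .], [X → . , ,], [X → . f X ,] }  — shift, reduce
  I6: { [F → n X .] }  — reduce
  I7: { [X → . , ,], [X → . f X ,], [X → f . X ,] }  — shift
  I8: { [X → f X . ,] }  — shift
  I9: { [X → f X , .] }  — reduce
  I10: { [F → f X . X], [X → . , ,], [X → . f X ,], [X → f X . ,] }  — shift
  I11: { [X → , . ,], [X → f X , .] }  — shift, reduce
  I12: { [F → f X X .] }  — reduce
  I13: { [X → , , .] }  — reduce
  I14: { [F → X f . ,] }  — shift
  I15: { [F → X f , .] }  — reduce

Conflict in state I5:
  Shift-reduce conflict between [F → n .] and [X → . , ,]
So the grammar is NOT LR(0).

Answer: No. Shift-reduce conflict between [F → n .] and [X → . , ,]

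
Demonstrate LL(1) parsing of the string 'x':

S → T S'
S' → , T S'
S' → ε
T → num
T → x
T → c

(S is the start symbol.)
LL(1) parsing maintains a stack (initially the start symbol over $) and the input. At each step: if the stack top is a terminal, match it against the current input token; if it is a non-terminal N, replace it with the RHS of M[N, lookahead] (the unique production whose predict set contains the lookahead).

Stack is shown with the top on the left.

Stack   Input  Action
---------------------
S $     x $    output S → T S'
T S' $  x $    output T → x
x S' $  x $    match 'x'
S' $    $      output S' → ε
$       $      accept

The string is accepted.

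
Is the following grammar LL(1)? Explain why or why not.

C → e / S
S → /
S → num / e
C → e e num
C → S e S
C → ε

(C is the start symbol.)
No. Predict set conflict for C: { 'e' }

Relevant sets:
  FIRST(S) = { '/', 'num' }
  FOLLOW(C) = { $ }

For C:
  PREDICT(C → e '/' S) = { 'e' }
  PREDICT(C → e e num) = { 'e' }
  PREDICT(C → S e S) = { '/', 'num' }
  PREDICT(C → ε) = { $ }
For S:
  PREDICT(S → '/') = { '/' }
  PREDICT(S → num '/' e) = { 'num' }

Conflict found: Predict set conflict for C: { 'e' }
The grammar is NOT LL(1).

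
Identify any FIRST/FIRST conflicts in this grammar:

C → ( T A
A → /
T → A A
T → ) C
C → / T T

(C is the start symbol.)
FIRST sets of the non-terminals at (or reachable through a nullable prefix from) the front of some alternative:
  FIRST(A) = { '/' }

Productions for C:
  C → ( T A: FIRST = { '(' }
  C → / T T: FIRST = { '/' }
Productions for T:
  T → A A: FIRST = { '/' }
  T → ) C: FIRST = { ')' }
A has only one production, so no FIRST/FIRST conflict is possible there.

All alternatives of each non-terminal have pairwise disjoint FIRST sets.

Answer: No FIRST/FIRST conflicts.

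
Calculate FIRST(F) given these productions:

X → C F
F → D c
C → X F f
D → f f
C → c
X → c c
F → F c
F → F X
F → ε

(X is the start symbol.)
{ 'c', 'f', ε }

To compute FIRST(F), examine every production with F on the left-hand side, reading each right-hand side left to right until a non-nullable symbol is reached.

FIRST sets of the other non-terminals involved (by the same procedure, iterated to a fixed point):
  FIRST(D) = { 'f' }
  FIRST(X) = { 'c' }

From F → D c:
  - D is a non-terminal: add FIRST(D) \ {ε} = { 'f' }
    D is not nullable, so stop
From F → F c:
  - F is the symbol being defined: contributes nothing new
    F is nullable, so continue to the next symbol
  - c is a terminal: add 'c' and stop
From F → F X:
  - F is the symbol being defined: contributes nothing new
    F is nullable, so continue to the next symbol
  - X is a non-terminal: add FIRST(X) \ {ε} = { 'c' }
    X is not nullable, so stop
From F → ε:
  - ε-production, so ε ∈ FIRST(F)

Collecting: FIRST(F) = { 'c', 'f', ε }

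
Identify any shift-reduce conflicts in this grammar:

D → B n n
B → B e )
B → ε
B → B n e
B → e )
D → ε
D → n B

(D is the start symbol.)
Yes — I0: [B → .] vs [B → . e )]; I4: [B → .] vs [B → . e )]; I5: [D → n B .] vs [B → B . e )]

A shift-reduce conflict occurs when an LR(0) state has both:
  - a complete (reduce) item [A → α .] (dot at the end), and
  - a shift item [B → β . c γ] (dot before a terminal).

Augment with D' → D and build the canonical LR(0) collection (I0 = CLOSURE({[D' → . D]}), then GOTO on every symbol after a dot until no new states appear). It has 13 states:
  I0: { [B → . B e )], [B → . B n e], [B → . e )], [B → .], [D → . B n n], [D → . n B], [D → .], [D' → . D] }  — shift, 2 reduces
  I1: { [B → B . e )], [B → B . n e], [D → B . n n] }  — shift
  I2: { [D' → D .] }  — accept
  I3: { [B → e . )] }  — shift
  I4: { [B → . B e )], [B → . B n e], [B → . e )], [B → .], [D → n . B] }  — shift, reduce
  I5: { [B → B . e )], [B → B . n e], [D → n B .] }  — shift, reduce
  I6: { [B → B e . )] }  — shift
  I7: { [B → B n . e] }  — shift
  I8: { [B → B n e .] }  — reduce
  I9: { [B → B e ) .] }  — reduce
  I10: { [B → e ) .] }  — reduce
  I11: { [B → B n . e], [D → B n . n] }  — shift
  I12: { [D → B n n .] }  — reduce

I0 contains reduce items [B → .], [D → .] and shift items [B → . e )], [D → . n B] — shift-reduce conflict.
I4 contains reduce item [B → .] and shift item [B → . e )] — shift-reduce conflict.
I5 contains reduce item [D → n B .] and shift items [B → B . e )], [B → B . n e] — shift-reduce conflict.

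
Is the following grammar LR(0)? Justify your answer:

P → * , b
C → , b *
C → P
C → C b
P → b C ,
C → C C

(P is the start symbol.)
No. Shift-reduce conflict between [P → b C , .] and [C → , . b *]

Augment with P' → P and build the canonical LR(0) collection (I0 = CLOSURE({[P' → . P]}), then GOTO on every symbol after a dot until no new states appear). It has 14 states:
  I0: { [P → . * , b], [P → . b C ,], [P' → . P] }  — shift
  I1: { [P → * . , b] }  — shift
  I2: { [P' → P .] }  — accept
  I3: { [C → . , b *], [C → . C C], [C → . C b], [C → . P], [P → . * , b], [P → . b C ,], [P → b . C ,] }  — shift
  I4: { [C → , . b *] }  — shift
  I5: { [C → . , b *], [C → . C C], [C → . C b], [C → . P], [C → C . C], [C → C . b], [P → . * , b], [P → . b C ,], [P → b C . ,] }  — shift
  I6: { [C → P .] }  — reduce
  I7: { [C → , . b *], [P → b C , .] }  — shift, reduce
  I8: { [C → . , b *], [C → . C C], [C → . C b], [C → . P], [C → C . C], [C → C . b], [C → C C .], [P → . * , b], [P → . b C ,] }  — shift, reduce
  I9: { [C → . , b *], [C → . C C], [C → . C b], [C → . P], [C → C b .], [P → . * , b], [P → . b C ,], [P → b . C ,] }  — shift, reduce
  I10: { [C → , b . *] }  — shift
  I11: { [C → , b * .] }  — reduce
  I12: { [P → * , . b] }  — shift
  I13: { [P → * , b .] }  — reduce

Conflict in state I7:
  Shift-reduce conflict between [P → b C , .] and [C → , . b *]
So the grammar is NOT LR(0).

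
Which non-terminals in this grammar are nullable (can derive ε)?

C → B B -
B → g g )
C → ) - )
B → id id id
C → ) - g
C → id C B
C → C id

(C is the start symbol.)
None

There are no ε-productions, so no non-terminal can derive ε.
No non-terminals are nullable.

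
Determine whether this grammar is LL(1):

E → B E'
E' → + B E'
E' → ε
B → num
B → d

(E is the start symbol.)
A grammar is LL(1) if for each non-terminal N with multiple productions, the predict sets of those productions are pairwise disjoint, where PREDICT(N → α) = (FIRST(α) \ {ε}) ∪ (FOLLOW(N) if α ⇒* ε).

Relevant sets:
  FOLLOW(E') = { $ }

For E':
  PREDICT(E' → '+' B E') = { '+' }
  PREDICT(E' → ε) = { $ }
For B:
  PREDICT(B → num) = { 'num' }
  PREDICT(B → d) = { 'd' }
E has a single production, so nothing to check there.

All predict sets are disjoint. The grammar IS LL(1).

Answer: Yes, the grammar is LL(1).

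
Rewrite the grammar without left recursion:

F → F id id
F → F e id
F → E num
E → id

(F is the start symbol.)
F → E num F'
F' → id id F'
F' → e id F'
F' → ε
E → id

F is directly left-recursive. The standard transformation for
  A → A α₁ | ... | A α_m | β₁ | ... | β_n
is
  A  → β₁ A' | ... | β_n A'
  A' → α₁ A' | ... | α_m A' | ε

F → E num becomes F → E num F'
F → F id id becomes F' → id id F'
F → F e id becomes F' → e id F'
Add F' → ε

Productions for other non-terminals are unchanged:
  E → id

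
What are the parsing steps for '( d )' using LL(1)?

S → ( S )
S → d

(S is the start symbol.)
LL(1) parsing maintains a stack (initially the start symbol over $) and the input. At each step: if the stack top is a terminal, match it against the current input token; if it is a non-terminal N, replace it with the RHS of M[N, lookahead] (the unique production whose predict set contains the lookahead).

Stack is shown with the top on the left.

Stack    Input    Action
------------------------
S $      ( d ) $  output S → ( S )
( S ) $  ( d ) $  match '('
S ) $    d ) $    output S → d
d ) $    d ) $    match 'd'
) $      ) $      match ')'
$        $        accept

The string is accepted.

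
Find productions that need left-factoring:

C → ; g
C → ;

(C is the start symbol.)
Yes, C has productions with common prefix ';'

Left-factoring is needed when two productions for the same non-terminal
share a common prefix on the right-hand side.

Productions for C:
  C → ; g
  C → ;

Found common prefix ';' in productions for C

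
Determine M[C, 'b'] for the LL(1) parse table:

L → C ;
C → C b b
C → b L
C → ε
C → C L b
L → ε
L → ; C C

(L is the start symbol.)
To find M[C, 'b'], we find productions for C where 'b' is in the predict set (PREDICT(N → α) = (FIRST(α) \ {ε}) ∪ (FOLLOW(N) if α ⇒* ε)).

Relevant sets:
  FIRST(C) = { ';', 'b', ε }
  FIRST(L) = { ';', 'b', ε }
  FOLLOW(C) = { $, ';', 'b' }

C → C b b: PREDICT = { ';', 'b' }
  'b' is in predict set, so this production goes in M[C, 'b']
C → b L: PREDICT = { 'b' }
  'b' is in predict set, so this production goes in M[C, 'b']
C → ε: PREDICT = { $, ';', 'b' }
  'b' is in predict set, so this production goes in M[C, 'b']
C → C L b: PREDICT = { ';', 'b' }
  'b' is in predict set, so this production goes in M[C, 'b']

M[C, 'b'] = C → C b b, C → b L, C → ε, C → C L b  (a multiply-defined cell — the grammar is not LL(1))

Answer: C → C b b, C → b L, C → ε, C → C L b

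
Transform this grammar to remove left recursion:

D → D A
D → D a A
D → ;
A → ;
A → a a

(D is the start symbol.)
D → ; D'
D' → A D'
D' → a A D'
D' → ε
A → ;
A → a a

D is directly left-recursive. The standard transformation for
  A → A α₁ | ... | A α_m | β₁ | ... | β_n
is
  A  → β₁ A' | ... | β_n A'
  A' → α₁ A' | ... | α_m A' | ε

D → ; becomes D → ; D'
D → D A becomes D' → A D'
D → D a A becomes D' → a A D'
Add D' → ε

Productions for other non-terminals are unchanged:
  A → ;
  A → a a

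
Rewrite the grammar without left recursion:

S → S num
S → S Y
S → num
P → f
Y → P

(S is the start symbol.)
S → num S'
S' → num S'
S' → Y S'
S' → ε
P → f
Y → P

S is directly left-recursive. The standard transformation for
  A → A α₁ | ... | A α_m | β₁ | ... | β_n
is
  A  → β₁ A' | ... | β_n A'
  A' → α₁ A' | ... | α_m A' | ε

S → num becomes S → num S'
S → S num becomes S' → num S'
S → S Y becomes S' → Y S'
Add S' → ε

Productions for other non-terminals are unchanged:
  P → f
  Y → P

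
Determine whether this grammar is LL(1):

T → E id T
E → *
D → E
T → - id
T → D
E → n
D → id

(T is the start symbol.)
No. Predict set conflict for T: { '*', 'n' }

A grammar is LL(1) if for each non-terminal N with multiple productions, the predict sets of those productions are pairwise disjoint, where PREDICT(N → α) = (FIRST(α) \ {ε}) ∪ (FOLLOW(N) if α ⇒* ε).

Relevant sets:
  FIRST(E) = { '*', 'n' }
  FIRST(D) = { '*', 'id', 'n' }

For T:
  PREDICT(T → E id T) = { '*', 'n' }
  PREDICT(T → '-' id) = { '-' }
  PREDICT(T → D) = { '*', 'id', 'n' }
For E:
  PREDICT(E → '*') = { '*' }
  PREDICT(E → n) = { 'n' }
For D:
  PREDICT(D → E) = { '*', 'n' }
  PREDICT(D → id) = { 'id' }

Conflict found: Predict set conflict for T: { '*', 'n' }
The grammar is NOT LL(1).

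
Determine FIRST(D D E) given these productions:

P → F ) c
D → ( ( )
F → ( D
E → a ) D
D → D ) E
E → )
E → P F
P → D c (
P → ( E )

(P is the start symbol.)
{ '(' }

FIRST sets of the non-terminals involved (from the grammar, by fixed-point iteration):
  FIRST(D) = { '(' }

To compute FIRST(D D E), process the symbols left to right:
Symbol D is a non-terminal. Add FIRST(D) \ {ε} = { '(' }
D is not nullable (ε ∉ FIRST(D)), so stop here.
FIRST(D D E) = { '(' }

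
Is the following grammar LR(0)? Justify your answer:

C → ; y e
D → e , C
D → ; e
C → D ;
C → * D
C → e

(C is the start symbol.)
No. Shift-reduce conflict between [C → e .] and [D → e . , C]

A grammar is LR(0) if no state in the canonical LR(0) collection has:
  - both a shift item (dot before a terminal) and a complete item (shift-reduce conflict), or
  - two or more complete items (reduce-reduce conflict; the accept item [C' → C .] counts as a complete item here).

Augment with C' → C and build the canonical LR(0) collection (I0 = CLOSURE({[C' → . C]}), then GOTO on every symbol after a dot until no new states appear). It has 15 states:
  I0: { [C → . * D], [C → . ; y e], [C → . D ;], [C → . e], [C' → . C], [D → . ; e], [D → . e , C] }  — shift
  I1: { [C → * . D], [D → . ; e], [D → . e , C] }  — shift
  I2: { [C → ; . y e], [D → ; . e] }  — shift
  I3: { [C' → C .] }  — accept
  I4: { [C → D . ;] }  — shift
  I5: { [C → e .], [D → e . , C] }  — shift, reduce
  I6: { [C → . * D], [C → . ; y e], [C → . D ;], [C → . e], [D → . ; e], [D → . e , C], [D → e , . C] }  — shift
  I7: { [D → e , C .] }  — reduce
  I8: { [C → D ; .] }  — reduce
  I9: { [D → ; e .] }  — reduce
  I10: { [C → ; y . e] }  — shift
  I11: { [C → ; y e .] }  — reduce
  I12: { [D → ; . e] }  — shift
  I13: { [C → * D .] }  — reduce
  I14: { [D → e . , C] }  — shift

Conflict in state I5:
  Shift-reduce conflict between [C → e .] and [D → e . , C]
So the grammar is NOT LR(0).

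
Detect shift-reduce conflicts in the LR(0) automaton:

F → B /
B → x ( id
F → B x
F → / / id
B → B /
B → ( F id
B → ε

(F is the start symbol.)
Yes — I0: [B → .] vs [B → . ( F id]; I1: [B → .] vs [B → . ( F id]

Augment with F' → F and build the canonical LR(0) collection (I0 = CLOSURE({[F' → . F]}), then GOTO on every symbol after a dot until no new states appear). It has 14 states:
  I0: { [B → . ( F id], [B → . B /], [B → . x ( id], [B → .], [F → . / / id], [F → . B /], [F → . B x], [F' → . F] }  — shift, reduce
  I1: { [B → ( . F id], [B → . ( F id], [B → . B /], [B → . x ( id], [B → .], [F → . / / id], [F → . B /], [F → . B x] }  — shift, reduce
  I2: { [F → / . / id] }  — shift
  I3: { [B → B . /], [F → B . /], [F → B . x] }  — shift
  I4: { [F' → F .] }  — accept
  I5: { [B → x . ( id] }  — shift
  I6: { [B → x ( . id] }  — shift
  I7: { [B → x ( id .] }  — reduce
  I8: { [B → B / .], [F → B / .] }  — 2 reduces
  I9: { [F → B x .] }  — reduce
  I10: { [F → / / . id] }  — shift
  I11: { [F → / / id .] }  — reduce
  I12: { [B → ( F . id] }  — shift
  I13: { [B → ( F id .] }  — reduce

I0 contains reduce item [B → .] and shift items [B → . ( F id], [B → . x ( id], [F → . / / id] — shift-reduce conflict.
I1 contains reduce item [B → .] and shift items [B → . ( F id], [B → . x ( id], [F → . / / id] — shift-reduce conflict.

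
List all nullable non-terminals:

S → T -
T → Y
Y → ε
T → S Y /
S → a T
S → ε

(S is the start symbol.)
{ 'S', 'T', 'Y' }

A non-terminal is nullable if it can derive ε (the empty string): either it has an ε-production, or it has a production whose right-hand side consists entirely of nullable non-terminals.

ε-productions: Y → ε, S → ε
So Y, S are immediately nullable.
T → Y: every symbol on the right is nullable, so T is nullable too.
Every non-terminal is now nullable.
Nullable = { 'S', 'T', 'Y' }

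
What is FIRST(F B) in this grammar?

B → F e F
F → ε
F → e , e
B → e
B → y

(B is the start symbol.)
{ 'e', 'y' }

FIRST sets of the non-terminals involved (from the grammar, by fixed-point iteration):
  FIRST(F) = { 'e', ε }
  FIRST(B) = { 'e', 'y' }

To compute FIRST(F B), process the symbols left to right:
Symbol F is a non-terminal. Add FIRST(F) \ {ε} = { 'e' }
F is nullable (ε ∈ FIRST(F)), continue to the next symbol.
Symbol B is a non-terminal. Add FIRST(B) \ {ε} = { 'e', 'y' }
B is not nullable (ε ∉ FIRST(B)), so stop here.
FIRST(F B) = { 'e', 'y' }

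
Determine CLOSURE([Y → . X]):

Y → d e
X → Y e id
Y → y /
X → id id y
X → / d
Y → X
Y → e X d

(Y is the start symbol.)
To compute CLOSURE, for each item [A → α.Bβ] where B is a non-terminal, add [B → .γ] for all productions B → γ; repeat for the newly added items until nothing changes.

Start with: [Y → . X]
  [Y → . X] has the dot before X: add [X → . Y e id], [X → . id id y], [X → . / d]
  [X → . Y e id] has the dot before Y: add [Y → . d e], [Y → . y /], [Y → . e X d]
No further items can be added.

CLOSURE = { [X → . / d], [X → . Y e id], [X → . id id y], [Y → . X], [Y → . d e], [Y → . e X d], [Y → . y /] }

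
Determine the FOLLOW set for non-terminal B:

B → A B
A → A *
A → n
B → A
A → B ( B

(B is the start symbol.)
{ $, '(', '*', 'n' }

To compute FOLLOW(B), find every occurrence of B on a right-hand side N → α B β: add FIRST(β) \ {ε}, and if β is empty or nullable also add FOLLOW(N). Iterate to a fixed point.

B is the start symbol, so $ ∈ FOLLOW(B).
In B → A B: B is at the end; this adds FOLLOW(B) to itself — nothing new
In A → B ( B: B is followed by '(' B, add FIRST('(' B) \ {ε} = { '(' }
In A → B ( B: B is at the end, add FOLLOW(A)

The FOLLOW sets referred to above (computed the same way, to a fixed point):
  FOLLOW(A) = { $, '(', '*', 'n' }

Taking the union: FOLLOW(B) = { $, '(', '*', 'n' }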